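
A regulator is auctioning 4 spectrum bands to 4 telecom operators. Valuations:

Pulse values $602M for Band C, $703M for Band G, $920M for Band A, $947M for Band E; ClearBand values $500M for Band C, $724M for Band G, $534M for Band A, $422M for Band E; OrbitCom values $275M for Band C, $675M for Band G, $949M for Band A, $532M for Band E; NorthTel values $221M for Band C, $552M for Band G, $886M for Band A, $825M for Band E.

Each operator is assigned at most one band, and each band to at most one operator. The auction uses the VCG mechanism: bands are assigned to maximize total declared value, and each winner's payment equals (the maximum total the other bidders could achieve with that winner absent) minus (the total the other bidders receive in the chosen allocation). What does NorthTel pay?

Efficient allocation: Pulse→Band C ($602M), ClearBand→Band G ($724M), OrbitCom→Band A ($949M), NorthTel→Band E ($825M); total welfare W = $3100M.
NorthTel receives Band E at value $825M, so the others get W − 825 = $2275M.
Without NorthTel: best allocation of the remaining 3 bidders over all 4 bands is Pulse→Band E ($947M), ClearBand→Band G ($724M), OrbitCom→Band A ($949M), total $2620M.
VCG payment = (others' best without NorthTel) − (others' welfare with NorthTel) = 2620 − 2275 = $345M.

NorthTel pays $345M.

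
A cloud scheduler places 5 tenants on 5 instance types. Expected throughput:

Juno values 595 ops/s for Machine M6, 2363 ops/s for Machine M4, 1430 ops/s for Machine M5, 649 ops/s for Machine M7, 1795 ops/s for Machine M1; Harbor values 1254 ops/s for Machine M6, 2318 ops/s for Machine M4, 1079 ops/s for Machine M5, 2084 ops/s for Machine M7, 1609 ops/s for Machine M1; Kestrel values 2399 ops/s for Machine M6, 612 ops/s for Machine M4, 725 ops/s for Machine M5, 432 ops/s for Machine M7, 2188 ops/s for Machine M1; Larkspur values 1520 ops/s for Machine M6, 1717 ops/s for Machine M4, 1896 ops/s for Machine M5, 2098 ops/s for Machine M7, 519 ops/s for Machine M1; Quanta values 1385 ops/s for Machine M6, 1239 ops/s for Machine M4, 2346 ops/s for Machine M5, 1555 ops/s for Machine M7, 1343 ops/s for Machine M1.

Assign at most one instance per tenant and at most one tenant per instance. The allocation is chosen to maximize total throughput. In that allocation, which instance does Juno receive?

Optimal: Juno→Machine M1 (1795 ops/s), Harbor→Machine M4 (2318 ops/s), Kestrel→Machine M6 (2399 ops/s), Larkspur→Machine M7 (2098 ops/s), Quanta→Machine M5 (2346 ops/s) — total 1795+2318+2399+2098+2346 = 10956 ops/s.
Max-entry greedy (repeatedly take the single best remaining cell) gives 10815 ops/s, worse by 141.
Swapping Harbor↔Juno (Harbor→Machine M1 1609 ops/s, Juno→Machine M4 2363 ops/s) loses 141.
No other one-to-one assignment exceeds 10956 ops/s.
Juno's own top instance is Machine M4 (2363 ops/s), but forcing Juno→Machine M4 and reassigning the rest optimally gives only 10815 ops/s — worse by 141.

Juno receives Machine M1.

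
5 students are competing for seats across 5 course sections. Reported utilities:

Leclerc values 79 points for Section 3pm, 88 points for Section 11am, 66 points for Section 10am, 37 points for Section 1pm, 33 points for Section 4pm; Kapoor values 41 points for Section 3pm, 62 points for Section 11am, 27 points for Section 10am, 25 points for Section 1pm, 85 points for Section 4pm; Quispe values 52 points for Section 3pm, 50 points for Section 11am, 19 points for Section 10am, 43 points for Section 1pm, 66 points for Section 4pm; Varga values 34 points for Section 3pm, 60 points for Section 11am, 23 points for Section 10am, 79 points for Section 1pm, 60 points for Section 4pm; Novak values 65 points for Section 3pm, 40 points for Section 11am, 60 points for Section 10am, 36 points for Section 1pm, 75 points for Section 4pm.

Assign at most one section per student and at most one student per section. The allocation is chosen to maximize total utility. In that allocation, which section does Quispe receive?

Optimal: Leclerc→Section 11am (88 points), Kapoor→Section 4pm (85 points), Quispe→Section 3pm (52 points), Varga→Section 1pm (79 points), Novak→Section 10am (60 points) — total 88+85+52+79+60 = 364 points.
Max-entry greedy (repeatedly take the single best remaining cell) gives 336 points, worse by 28.
Quispe's own top section is Section 4pm (66 points), but forcing Quispe→Section 4pm and reassigning the rest optimally gives only 346 points — worse by 18.

Quispe receives Section 3pm.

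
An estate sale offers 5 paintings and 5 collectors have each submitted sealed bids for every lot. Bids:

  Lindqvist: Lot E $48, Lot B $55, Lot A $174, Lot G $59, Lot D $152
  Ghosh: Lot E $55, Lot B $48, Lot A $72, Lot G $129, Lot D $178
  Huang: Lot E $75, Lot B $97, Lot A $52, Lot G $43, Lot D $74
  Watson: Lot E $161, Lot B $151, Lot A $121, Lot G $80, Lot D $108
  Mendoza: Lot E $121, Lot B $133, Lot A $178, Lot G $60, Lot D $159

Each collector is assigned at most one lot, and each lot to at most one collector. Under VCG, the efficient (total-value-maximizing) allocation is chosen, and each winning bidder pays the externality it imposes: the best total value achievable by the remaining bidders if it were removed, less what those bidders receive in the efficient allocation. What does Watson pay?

Watson pays $11.

Efficient allocation: Lindqvist→Lot A ($174), Ghosh→Lot G ($129), Huang→Lot B ($97), Watson→Lot E ($161), Mendoza→Lot D ($159); total welfare W = $720.
Watson receives Lot E at value $161, so the others get W − 161 = $559.
Without Watson: best allocation of the remaining 4 bidders over all 5 lots is Lindqvist→Lot A ($174), Ghosh→Lot D ($178), Huang→Lot B ($97), Mendoza→Lot E ($121), total $570.
VCG payment = (others' best without Watson) − (others' welfare with Watson) = 570 − 559 = $11.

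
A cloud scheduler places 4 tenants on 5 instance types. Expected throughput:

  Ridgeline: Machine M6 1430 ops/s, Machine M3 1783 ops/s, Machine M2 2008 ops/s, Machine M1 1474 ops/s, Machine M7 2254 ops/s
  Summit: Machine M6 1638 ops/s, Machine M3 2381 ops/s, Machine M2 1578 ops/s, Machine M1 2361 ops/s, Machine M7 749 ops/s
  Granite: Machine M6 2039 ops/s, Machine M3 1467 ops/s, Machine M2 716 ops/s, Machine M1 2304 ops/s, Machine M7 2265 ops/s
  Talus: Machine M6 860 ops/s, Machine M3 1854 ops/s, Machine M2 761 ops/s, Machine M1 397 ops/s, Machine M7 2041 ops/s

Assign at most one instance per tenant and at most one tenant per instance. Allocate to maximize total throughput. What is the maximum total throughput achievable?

Optimal: Ridgeline→Machine M2 (2008 ops/s), Summit→Machine M3 (2381 ops/s), Granite→Machine M1 (2304 ops/s), Talus→Machine M7 (2041 ops/s) — total 2008+2381+2304+2041 = 8734 ops/s.
Row-greedy (each tenant in turn takes its best remaining instance) gives 7799 ops/s, worse by 935.
Swapping Granite↔Ridgeline (Granite→Machine M2 716 ops/s, Ridgeline→Machine M1 1474 ops/s) loses 2122.
No other one-to-one assignment exceeds 8734 ops/s.

Maximum total: 8734 ops/s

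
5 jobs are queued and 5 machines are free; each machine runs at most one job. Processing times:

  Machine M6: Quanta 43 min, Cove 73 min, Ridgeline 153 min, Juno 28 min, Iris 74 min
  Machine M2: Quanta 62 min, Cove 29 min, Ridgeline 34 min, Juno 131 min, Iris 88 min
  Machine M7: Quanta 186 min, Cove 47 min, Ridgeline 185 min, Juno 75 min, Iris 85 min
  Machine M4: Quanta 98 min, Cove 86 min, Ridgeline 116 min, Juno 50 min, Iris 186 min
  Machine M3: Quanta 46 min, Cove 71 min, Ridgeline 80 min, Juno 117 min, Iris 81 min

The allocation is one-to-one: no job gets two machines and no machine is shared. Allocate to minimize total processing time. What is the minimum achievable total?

Optimal: Quanta→Machine M3 (46 min), Cove→Machine M7 (47 min), Ridgeline→Machine M2 (34 min), Juno→Machine M4 (50 min), Iris→Machine M6 (74 min) — total 46+47+34+50+74 = 251 min.
Row-greedy (each job in turn takes its cheapest remaining machine) gives 287 min, worse by 36.
Next-best assignment: Quanta→Machine M6, Cove→Machine M7, Ridgeline→Machine M2, Juno→Machine M4, Iris→Machine M3 = 255 min.
Swapping Quanta↔Iris (Quanta→Machine M6 43 min, Iris→Machine M3 81 min) adds 4.

Minimum total: 251 min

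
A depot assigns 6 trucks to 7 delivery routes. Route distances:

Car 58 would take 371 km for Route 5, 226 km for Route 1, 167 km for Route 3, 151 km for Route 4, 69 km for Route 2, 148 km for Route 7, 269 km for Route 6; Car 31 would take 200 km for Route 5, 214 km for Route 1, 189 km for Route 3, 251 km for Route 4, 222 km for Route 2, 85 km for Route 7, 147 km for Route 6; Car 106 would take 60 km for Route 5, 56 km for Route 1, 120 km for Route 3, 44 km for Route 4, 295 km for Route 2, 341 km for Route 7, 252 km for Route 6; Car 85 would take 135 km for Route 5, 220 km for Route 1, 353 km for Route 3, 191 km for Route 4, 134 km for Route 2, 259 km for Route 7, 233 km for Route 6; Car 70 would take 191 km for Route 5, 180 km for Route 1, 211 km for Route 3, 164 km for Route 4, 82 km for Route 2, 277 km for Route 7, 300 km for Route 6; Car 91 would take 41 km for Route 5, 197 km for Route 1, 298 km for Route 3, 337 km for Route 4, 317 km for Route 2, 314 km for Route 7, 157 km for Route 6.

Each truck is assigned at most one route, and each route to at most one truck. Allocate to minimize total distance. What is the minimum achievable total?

Minimum total: 622 km

Optimal: Car 58→Route 3 (167 km), Car 31→Route 7 (85 km), Car 106→Route 1 (56 km), Car 85→Route 4 (191 km), Car 70→Route 2 (82 km), Car 91→Route 5 (41 km) — total 167+85+56+191+82+41 = 622 km.
Column-greedy (each route in turn goes to its cheapest remaining truck) gives 647 km, worse by 25.
Swapping Car 58↔Car 106 (Car 58→Route 1 226 km, Car 106→Route 3 120 km) adds 123.
No other one-to-one assignment undercuts 622 km.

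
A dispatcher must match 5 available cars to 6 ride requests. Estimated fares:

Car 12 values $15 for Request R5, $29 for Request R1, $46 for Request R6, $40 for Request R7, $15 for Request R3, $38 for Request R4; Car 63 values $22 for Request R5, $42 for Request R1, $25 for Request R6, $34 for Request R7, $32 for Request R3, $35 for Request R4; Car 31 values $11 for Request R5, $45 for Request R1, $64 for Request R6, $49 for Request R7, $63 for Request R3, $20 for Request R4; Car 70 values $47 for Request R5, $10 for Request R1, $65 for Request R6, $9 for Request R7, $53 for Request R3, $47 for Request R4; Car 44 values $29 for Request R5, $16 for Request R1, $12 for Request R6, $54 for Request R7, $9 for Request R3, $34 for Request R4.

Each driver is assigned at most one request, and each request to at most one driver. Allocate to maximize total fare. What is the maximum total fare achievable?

Max total: $262

Optimal: Car 12→Request R4 ($38), Car 63→Request R1 ($42), Car 31→Request R3 ($63), Car 70→Request R6 ($65), Car 44→Request R7 ($54) — total 38+42+63+65+54 = $262.
Row-greedy (each driver in turn takes its best remaining request) gives $252, worse by 10.
Next-best assignment: Car 12→Request R6, Car 63→Request R1, Car 31→Request R3, Car 70→Request R5, Car 44→Request R7 = $252.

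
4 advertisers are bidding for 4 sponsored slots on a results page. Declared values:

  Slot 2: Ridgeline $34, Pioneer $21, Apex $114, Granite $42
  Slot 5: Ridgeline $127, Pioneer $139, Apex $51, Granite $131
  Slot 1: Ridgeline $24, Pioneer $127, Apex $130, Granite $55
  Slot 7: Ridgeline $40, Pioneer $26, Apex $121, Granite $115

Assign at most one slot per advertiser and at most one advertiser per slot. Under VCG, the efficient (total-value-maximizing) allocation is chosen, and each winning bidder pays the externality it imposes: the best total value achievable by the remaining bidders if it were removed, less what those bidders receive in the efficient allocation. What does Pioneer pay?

Efficient allocation: Ridgeline→Slot 5 ($127), Pioneer→Slot 1 ($127), Apex→Slot 2 ($114), Granite→Slot 7 ($115); total welfare W = $483.
Pioneer receives Slot 1 at value $127, so the others get W − 127 = $356.
Without Pioneer: best allocation of the remaining 3 bidders over all 4 slots is Ridgeline→Slot 5 ($127), Apex→Slot 1 ($130), Granite→Slot 7 ($115), total $372.
VCG payment = (others' best without Pioneer) − (others' welfare with Pioneer) = 372 − 356 = $16.

Pioneer pays $16.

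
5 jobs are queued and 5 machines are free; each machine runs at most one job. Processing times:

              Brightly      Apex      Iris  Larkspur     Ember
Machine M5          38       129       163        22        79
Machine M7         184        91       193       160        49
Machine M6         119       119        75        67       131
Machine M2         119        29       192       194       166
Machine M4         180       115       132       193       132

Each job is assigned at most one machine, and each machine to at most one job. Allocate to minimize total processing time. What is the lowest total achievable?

Optimal: Brightly→Machine M5 (38 min), Apex→Machine M2 (29 min), Iris→Machine M4 (132 min), Larkspur→Machine M6 (67 min), Ember→Machine M7 (49 min) — total 38+29+132+67+49 = 315 min.
Row-greedy (each job in turn takes its cheapest remaining machine) gives 434 min, worse by 119.
Swapping Ember↔Apex (Ember→Machine M2 166 min, Apex→Machine M7 91 min) adds 179.
Checked against all permutations: 315 min is optimal.

Minimum total: 315 min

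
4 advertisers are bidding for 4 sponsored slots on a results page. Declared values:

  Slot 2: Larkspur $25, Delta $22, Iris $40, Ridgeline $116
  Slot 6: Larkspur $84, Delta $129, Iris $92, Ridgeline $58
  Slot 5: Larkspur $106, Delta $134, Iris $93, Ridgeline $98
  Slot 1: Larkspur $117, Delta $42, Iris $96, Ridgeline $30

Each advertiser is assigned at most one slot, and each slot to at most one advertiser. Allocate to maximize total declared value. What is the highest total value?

Optimal: Larkspur→Slot 1 ($117), Delta→Slot 5 ($134), Iris→Slot 6 ($92), Ridgeline→Slot 2 ($116) — total 117+134+92+116 = $459.
Column-greedy (each slot in turn goes to its best remaining advertiser) gives $447, worse by 12.
Next-best assignment: Larkspur→Slot 1, Delta→Slot 6, Iris→Slot 5, Ridgeline→Slot 2 = $455.

Maximum total: $459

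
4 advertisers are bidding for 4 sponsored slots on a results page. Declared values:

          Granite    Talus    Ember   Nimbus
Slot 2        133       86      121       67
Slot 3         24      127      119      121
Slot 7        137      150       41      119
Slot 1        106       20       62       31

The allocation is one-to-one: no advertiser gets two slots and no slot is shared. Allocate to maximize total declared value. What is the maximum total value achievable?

Maximum total: $498

Treat this as an assignment problem: match each advertiser to one slot.
Optimal: Granite→Slot 1 ($106), Talus→Slot 7 ($150), Ember→Slot 2 ($121), Nimbus→Slot 3 ($121) — total 106+150+121+121 = $498.
Row-greedy (each advertiser in turn takes its best remaining slot) gives $416, worse by 82.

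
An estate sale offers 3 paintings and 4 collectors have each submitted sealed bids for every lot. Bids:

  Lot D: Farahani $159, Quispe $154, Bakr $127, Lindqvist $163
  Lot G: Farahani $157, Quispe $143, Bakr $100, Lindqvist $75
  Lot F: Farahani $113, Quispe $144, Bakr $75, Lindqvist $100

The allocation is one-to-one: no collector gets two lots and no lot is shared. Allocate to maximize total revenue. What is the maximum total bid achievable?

This is the linear assignment problem.
Optimal: Lindqvist→Lot D ($163), Farahani→Lot G ($157), Quispe→Lot F ($144) — total 163+157+144 = $464.
Row-greedy (each collector in turn takes its best remaining lot) gives $403, worse by 61.
Next-best assignment: Bakr→Lot D, Farahani→Lot G, Quispe→Lot F = $428.
Swapping Quispe↔Farahani (Quispe→Lot G $143, Farahani→Lot F $113) loses 45.

Maximum total: $464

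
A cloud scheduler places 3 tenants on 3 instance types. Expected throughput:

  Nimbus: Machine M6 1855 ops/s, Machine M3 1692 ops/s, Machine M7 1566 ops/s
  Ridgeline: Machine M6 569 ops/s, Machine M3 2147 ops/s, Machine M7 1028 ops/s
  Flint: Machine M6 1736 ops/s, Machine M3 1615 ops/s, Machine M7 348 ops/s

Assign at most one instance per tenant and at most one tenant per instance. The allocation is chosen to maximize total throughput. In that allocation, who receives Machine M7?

This is the linear assignment problem.
Optimal: Nimbus→Machine M7 (1566 ops/s), Ridgeline→Machine M3 (2147 ops/s), Flint→Machine M6 (1736 ops/s) — total 1566+2147+1736 = 5449 ops/s.
Row-greedy (each tenant in turn takes its best remaining instance) gives 4350 ops/s, worse by 1099.
Checked against all permutations: 5449 ops/s is optimal.
Nimbus's own top instance is Machine M6 (1855 ops/s), but forcing Nimbus→Machine M6 and reassigning the rest optimally gives only 4498 ops/s — worse by 951.

Nimbus receives Machine M7.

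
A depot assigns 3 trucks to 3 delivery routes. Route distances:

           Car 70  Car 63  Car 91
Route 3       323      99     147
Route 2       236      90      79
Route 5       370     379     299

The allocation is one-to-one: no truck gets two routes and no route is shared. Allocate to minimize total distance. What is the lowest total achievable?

Optimal: Car 70→Route 5 (370 km), Car 63→Route 3 (99 km), Car 91→Route 2 (79 km) — total 370+99+79 = 548 km.
Swapping Car 63↔Car 91 (Car 63→Route 2 90 km, Car 91→Route 3 147 km) adds 59.

Min total: 548 km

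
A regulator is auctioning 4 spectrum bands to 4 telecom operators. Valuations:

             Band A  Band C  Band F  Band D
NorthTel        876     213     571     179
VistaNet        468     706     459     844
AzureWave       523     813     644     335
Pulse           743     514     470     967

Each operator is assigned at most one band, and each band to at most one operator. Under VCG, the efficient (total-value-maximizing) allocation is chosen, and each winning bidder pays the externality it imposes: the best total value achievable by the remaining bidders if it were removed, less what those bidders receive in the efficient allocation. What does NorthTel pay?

Efficient allocation: NorthTel→Band A ($876M), VistaNet→Band C ($706M), AzureWave→Band F ($644M), Pulse→Band D ($967M); total welfare W = $3193M.
NorthTel receives Band A at value $876M, so the others get W − 876 = $2317M.
Without NorthTel: best allocation of the remaining 3 bidders over all 4 bands is VistaNet→Band D ($844M), AzureWave→Band C ($813M), Pulse→Band A ($743M), total $2400M.
VCG payment = (others' best without NorthTel) − (others' welfare with NorthTel) = 2400 − 2317 = $83M.

NorthTel pays $83M.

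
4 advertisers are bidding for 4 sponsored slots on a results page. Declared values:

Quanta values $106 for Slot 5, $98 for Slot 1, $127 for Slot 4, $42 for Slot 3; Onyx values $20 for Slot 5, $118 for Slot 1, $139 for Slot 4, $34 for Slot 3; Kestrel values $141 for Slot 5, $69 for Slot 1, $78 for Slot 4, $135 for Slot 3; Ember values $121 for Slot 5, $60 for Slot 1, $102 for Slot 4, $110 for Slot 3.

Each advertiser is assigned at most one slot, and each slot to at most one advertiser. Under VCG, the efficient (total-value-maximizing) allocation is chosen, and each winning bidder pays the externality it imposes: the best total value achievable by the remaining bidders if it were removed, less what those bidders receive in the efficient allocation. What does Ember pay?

Efficient allocation: Quanta→Slot 4 ($127), Onyx→Slot 1 ($118), Kestrel→Slot 3 ($135), Ember→Slot 5 ($121); total welfare W = $501.
Ember receives Slot 5 at value $121, so the others get W − 121 = $380.
Without Ember: best allocation of the remaining 3 bidders over all 4 slots is Quanta→Slot 4 ($127), Onyx→Slot 1 ($118), Kestrel→Slot 5 ($141), total $386.
VCG payment = (others' best without Ember) − (others' welfare with Ember) = 386 − 380 = $6.

Ember pays $6.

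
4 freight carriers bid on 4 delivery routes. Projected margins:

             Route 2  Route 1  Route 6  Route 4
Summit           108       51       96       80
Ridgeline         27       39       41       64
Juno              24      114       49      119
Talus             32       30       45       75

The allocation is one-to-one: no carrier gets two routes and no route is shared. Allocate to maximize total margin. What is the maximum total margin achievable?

Max total: $338k

Treat this as an assignment problem: match each carrier to one route.
Optimal: Summit→Route 2 ($108k), Ridgeline→Route 6 ($41k), Juno→Route 1 ($114k), Talus→Route 4 ($75k) — total 108+41+114+75 = $338k.
Max-entry greedy (repeatedly take the single best remaining cell) gives $311k, worse by 27.
Swapping Juno↔Ridgeline (Juno→Route 6 $49k, Ridgeline→Route 1 $39k) loses 67.
No other one-to-one assignment exceeds $338k.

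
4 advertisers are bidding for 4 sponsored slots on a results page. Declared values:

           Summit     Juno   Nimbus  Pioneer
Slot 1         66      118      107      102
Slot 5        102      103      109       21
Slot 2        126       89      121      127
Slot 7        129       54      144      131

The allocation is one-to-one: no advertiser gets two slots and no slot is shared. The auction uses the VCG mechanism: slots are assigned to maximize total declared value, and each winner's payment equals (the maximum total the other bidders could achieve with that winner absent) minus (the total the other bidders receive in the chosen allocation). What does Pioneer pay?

Efficient allocation: Summit→Slot 5 ($102), Juno→Slot 1 ($118), Nimbus→Slot 7 ($144), Pioneer→Slot 2 ($127); total welfare W = $491.
Pioneer receives Slot 2 at value $127, so the others get W − 127 = $364.
Without Pioneer: best allocation of the remaining 3 bidders over all 4 slots is Summit→Slot 2 ($126), Juno→Slot 1 ($118), Nimbus→Slot 7 ($144), total $388.
VCG payment = (others' best without Pioneer) − (others' welfare with Pioneer) = 388 − 364 = $24.

Pioneer pays $24.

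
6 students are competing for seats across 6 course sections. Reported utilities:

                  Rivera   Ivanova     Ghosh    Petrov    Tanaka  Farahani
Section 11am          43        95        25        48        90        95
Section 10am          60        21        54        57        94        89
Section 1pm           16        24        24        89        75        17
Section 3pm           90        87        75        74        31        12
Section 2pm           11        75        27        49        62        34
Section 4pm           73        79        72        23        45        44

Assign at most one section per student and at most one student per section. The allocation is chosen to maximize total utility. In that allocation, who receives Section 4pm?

This is the linear assignment problem.
Optimal: Rivera→Section 3pm (90 points), Ivanova→Section 2pm (75 points), Ghosh→Section 4pm (72 points), Petrov→Section 1pm (89 points), Tanaka→Section 10am (94 points), Farahani→Section 11am (95 points) — total 90+75+72+89+94+95 = 515 points.
Max-entry greedy (repeatedly take the single best remaining cell) gives 474 points, worse by 41.
Every other assignment is strictly worse.
Ghosh's own top section is Section 3pm (75 points), but forcing Ghosh→Section 3pm and reassigning the rest optimally gives only 501 points — worse by 14.

Ghosh receives Section 4pm.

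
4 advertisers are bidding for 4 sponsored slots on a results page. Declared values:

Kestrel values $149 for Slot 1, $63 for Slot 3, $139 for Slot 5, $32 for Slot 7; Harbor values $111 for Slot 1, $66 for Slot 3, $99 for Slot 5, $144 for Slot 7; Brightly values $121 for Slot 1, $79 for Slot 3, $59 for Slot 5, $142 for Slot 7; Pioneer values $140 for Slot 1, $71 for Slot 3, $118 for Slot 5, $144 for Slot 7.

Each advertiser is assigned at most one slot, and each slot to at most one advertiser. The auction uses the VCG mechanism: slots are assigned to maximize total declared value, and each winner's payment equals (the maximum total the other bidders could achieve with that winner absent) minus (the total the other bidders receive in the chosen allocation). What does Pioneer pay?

Efficient allocation: Kestrel→Slot 5 ($139), Harbor→Slot 7 ($144), Brightly→Slot 3 ($79), Pioneer→Slot 1 ($140); total welfare W = $502.
Pioneer receives Slot 1 at value $140, so the others get W − 140 = $362.
Without Pioneer: best allocation of the remaining 3 bidders over all 4 slots is Kestrel→Slot 5 ($139), Harbor→Slot 7 ($144), Brightly→Slot 1 ($121), total $404.
VCG payment = (others' best without Pioneer) − (others' welfare with Pioneer) = 404 − 362 = $42.

Pioneer pays $42.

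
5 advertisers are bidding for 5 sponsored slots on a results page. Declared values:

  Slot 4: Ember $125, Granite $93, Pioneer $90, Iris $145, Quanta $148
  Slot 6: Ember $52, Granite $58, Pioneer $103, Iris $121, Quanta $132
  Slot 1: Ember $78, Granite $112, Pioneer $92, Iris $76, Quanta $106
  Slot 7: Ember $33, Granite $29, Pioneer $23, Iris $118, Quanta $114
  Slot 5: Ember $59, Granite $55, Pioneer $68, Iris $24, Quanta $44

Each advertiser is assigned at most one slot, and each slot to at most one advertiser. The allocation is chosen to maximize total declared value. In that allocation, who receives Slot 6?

This is the linear assignment problem.
Optimal: Ember→Slot 4 ($125), Granite→Slot 1 ($112), Pioneer→Slot 5 ($68), Iris→Slot 7 ($118), Quanta→Slot 6 ($132) — total 125+112+68+118+132 = $555.
Column-greedy (each slot in turn goes to its best remaining advertiser) gives $482, worse by 73.
Quanta's own top slot is Slot 4 ($148), but forcing Quanta→Slot 4 and reassigning the rest optimally gives only $540 — worse by 15.

Quanta receives Slot 6.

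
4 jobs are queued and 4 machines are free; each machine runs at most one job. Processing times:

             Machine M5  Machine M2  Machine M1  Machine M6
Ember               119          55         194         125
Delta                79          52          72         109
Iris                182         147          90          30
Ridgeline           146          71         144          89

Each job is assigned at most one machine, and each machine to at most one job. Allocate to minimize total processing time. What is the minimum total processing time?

Minimum total: 292 min

Optimal: Ember→Machine M5 (119 min), Delta→Machine M1 (72 min), Iris→Machine M6 (30 min), Ridgeline→Machine M2 (71 min) — total 119+72+30+71 = 292 min.
Min-entry greedy (repeatedly take the single cheapest remaining cell) gives 345 min, worse by 53.
Next-best assignment: Ember→Machine M2, Delta→Machine M1, Iris→Machine M6, Ridgeline→Machine M5 = 303 min.
Swapping Iris↔Ridgeline (Iris→Machine M2 147 min, Ridgeline→Machine M6 89 min) adds 135.
No other one-to-one assignment undercuts 292 min.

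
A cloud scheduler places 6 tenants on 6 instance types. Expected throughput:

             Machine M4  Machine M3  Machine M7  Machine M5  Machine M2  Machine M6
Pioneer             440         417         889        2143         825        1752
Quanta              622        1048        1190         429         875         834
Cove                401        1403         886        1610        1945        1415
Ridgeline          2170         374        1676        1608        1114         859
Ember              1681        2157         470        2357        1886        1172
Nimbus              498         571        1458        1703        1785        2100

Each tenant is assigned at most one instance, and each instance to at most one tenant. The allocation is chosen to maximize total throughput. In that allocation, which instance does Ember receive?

This is a one-to-one assignment (maximum-weight bipartite matching).
Optimal: Pioneer→Machine M5 (2143 ops/s), Quanta→Machine M7 (1190 ops/s), Cove→Machine M2 (1945 ops/s), Ridgeline→Machine M4 (2170 ops/s), Ember→Machine M3 (2157 ops/s), Nimbus→Machine M6 (2100 ops/s) — total 2143+1190+1945+2170+2157+2100 = 11705 ops/s.
Next-best assignment: Pioneer→Machine M6, Quanta→Machine M7, Cove→Machine M2, Ridgeline→Machine M4, Ember→Machine M3, Nimbus→Machine M5 = 10917 ops/s.
Swapping Ember↔Quanta (Ember→Machine M7 470 ops/s, Quanta→Machine M3 1048 ops/s) loses 1829.
Ember's own top instance is Machine M5 (2357 ops/s), but forcing Ember→Machine M5 and reassigning the rest optimally gives only 10730 ops/s — worse by 975.

Ember receives Machine M3.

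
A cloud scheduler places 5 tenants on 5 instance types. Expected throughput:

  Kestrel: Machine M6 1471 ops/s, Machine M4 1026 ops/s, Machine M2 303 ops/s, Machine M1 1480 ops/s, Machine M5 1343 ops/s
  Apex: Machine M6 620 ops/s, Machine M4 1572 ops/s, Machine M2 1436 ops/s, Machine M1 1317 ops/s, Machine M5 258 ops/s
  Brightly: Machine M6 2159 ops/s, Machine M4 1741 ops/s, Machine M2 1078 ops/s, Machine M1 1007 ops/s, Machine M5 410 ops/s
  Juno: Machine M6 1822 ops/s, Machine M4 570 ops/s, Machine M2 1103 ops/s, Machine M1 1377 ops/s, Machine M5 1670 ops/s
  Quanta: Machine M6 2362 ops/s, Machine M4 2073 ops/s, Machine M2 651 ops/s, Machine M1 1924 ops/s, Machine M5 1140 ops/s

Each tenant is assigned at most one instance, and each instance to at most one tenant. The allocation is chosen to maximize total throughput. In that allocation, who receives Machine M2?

Optimal: Kestrel→Machine M1 (1480 ops/s), Apex→Machine M2 (1436 ops/s), Brightly→Machine M6 (2159 ops/s), Juno→Machine M5 (1670 ops/s), Quanta→Machine M4 (2073 ops/s) — total 1480+1436+2159+1670+2073 = 8818 ops/s.
Column-greedy (each instance in turn goes to its best remaining tenant) gives 8689 ops/s, worse by 129.
Apex's own top instance is Machine M4 (1572 ops/s), but forcing Apex→Machine M4 and reassigning the rest optimally gives only 8162 ops/s — worse by 656.

Apex receives Machine M2.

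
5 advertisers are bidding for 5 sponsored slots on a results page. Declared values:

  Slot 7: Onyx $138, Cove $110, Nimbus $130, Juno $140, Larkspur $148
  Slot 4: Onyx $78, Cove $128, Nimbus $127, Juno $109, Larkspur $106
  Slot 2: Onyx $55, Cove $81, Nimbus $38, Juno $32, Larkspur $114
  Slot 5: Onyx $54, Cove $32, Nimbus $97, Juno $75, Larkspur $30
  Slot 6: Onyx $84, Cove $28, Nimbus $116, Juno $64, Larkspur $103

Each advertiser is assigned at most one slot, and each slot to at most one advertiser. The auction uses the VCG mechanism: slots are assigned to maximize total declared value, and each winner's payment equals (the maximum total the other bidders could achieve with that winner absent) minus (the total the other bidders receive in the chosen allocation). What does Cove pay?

Cove pays $34.

Efficient allocation: Onyx→Slot 7 ($138), Cove→Slot 4 ($128), Nimbus→Slot 6 ($116), Juno→Slot 5 ($75), Larkspur→Slot 2 ($114); total welfare W = $571.
Cove receives Slot 4 at value $128, so the others get W − 128 = $443.
Without Cove: best allocation of the remaining 4 bidders over all 5 slots is Onyx→Slot 7 ($138), Nimbus→Slot 6 ($116), Juno→Slot 4 ($109), Larkspur→Slot 2 ($114), total $477.
VCG payment = (others' best without Cove) − (others' welfare with Cove) = 477 − 443 = $34.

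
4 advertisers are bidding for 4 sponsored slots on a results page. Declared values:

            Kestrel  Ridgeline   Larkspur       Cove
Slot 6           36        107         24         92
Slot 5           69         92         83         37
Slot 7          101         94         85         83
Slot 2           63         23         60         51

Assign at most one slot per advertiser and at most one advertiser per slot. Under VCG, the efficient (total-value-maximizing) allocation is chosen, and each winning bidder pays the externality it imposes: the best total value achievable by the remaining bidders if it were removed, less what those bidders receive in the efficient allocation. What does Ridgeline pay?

Ridgeline pays $23.

Efficient allocation: Kestrel→Slot 7 ($101), Ridgeline→Slot 5 ($92), Larkspur→Slot 2 ($60), Cove→Slot 6 ($92); total welfare W = $345.
Ridgeline receives Slot 5 at value $92, so the others get W − 92 = $253.
Without Ridgeline: best allocation of the remaining 3 bidders over all 4 slots is Kestrel→Slot 7 ($101), Larkspur→Slot 5 ($83), Cove→Slot 6 ($92), total $276.
VCG payment = (others' best without Ridgeline) − (others' welfare with Ridgeline) = 276 − 253 = $23.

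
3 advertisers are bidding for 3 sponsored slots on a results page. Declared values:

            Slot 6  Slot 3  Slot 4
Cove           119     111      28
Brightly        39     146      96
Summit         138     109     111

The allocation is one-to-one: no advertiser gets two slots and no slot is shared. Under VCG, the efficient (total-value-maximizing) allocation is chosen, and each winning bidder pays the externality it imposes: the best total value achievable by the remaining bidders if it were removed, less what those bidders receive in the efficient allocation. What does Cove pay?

Efficient allocation: Cove→Slot 6 ($119), Brightly→Slot 3 ($146), Summit→Slot 4 ($111); total welfare W = $376.
Cove receives Slot 6 at value $119, so the others get W − 119 = $257.
Without Cove: best allocation of the remaining 2 bidders over all 3 slots is Brightly→Slot 3 ($146), Summit→Slot 6 ($138), total $284.
VCG payment = (others' best without Cove) − (others' welfare with Cove) = 284 − 257 = $27.

Cove pays $27.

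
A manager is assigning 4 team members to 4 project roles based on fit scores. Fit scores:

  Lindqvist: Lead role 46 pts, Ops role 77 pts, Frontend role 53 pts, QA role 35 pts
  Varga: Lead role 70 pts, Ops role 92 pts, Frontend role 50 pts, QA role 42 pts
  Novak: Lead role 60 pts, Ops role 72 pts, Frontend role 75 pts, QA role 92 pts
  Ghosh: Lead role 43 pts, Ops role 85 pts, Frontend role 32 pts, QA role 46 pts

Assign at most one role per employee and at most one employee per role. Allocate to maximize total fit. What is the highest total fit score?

This is the linear assignment problem.
Optimal: Lindqvist→Frontend role (53 pts), Varga→Lead role (70 pts), Novak→QA role (92 pts), Ghosh→Ops role (85 pts) — total 53+70+92+85 = 300 pts.
Column-greedy (each role in turn goes to its best remaining employee) gives 265 pts, worse by 35.
Swapping Novak↔Ghosh (Novak→Ops role 72 pts, Ghosh→QA role 46 pts) loses 59.
Every other assignment is strictly worse.

Maximum total: 300 pts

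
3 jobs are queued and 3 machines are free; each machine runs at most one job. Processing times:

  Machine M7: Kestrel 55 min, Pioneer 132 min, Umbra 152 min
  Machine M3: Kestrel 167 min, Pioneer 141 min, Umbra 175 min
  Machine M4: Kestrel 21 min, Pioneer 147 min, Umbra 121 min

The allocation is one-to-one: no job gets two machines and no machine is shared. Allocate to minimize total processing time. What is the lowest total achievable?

Min total: 314 min

Optimal: Kestrel→Machine M4 (21 min), Pioneer→Machine M3 (141 min), Umbra→Machine M7 (152 min) — total 21+141+152 = 314 min.
Column-greedy (each machine in turn goes to its cheapest remaining job) gives 317 min, worse by 3.
Next-best assignment: Kestrel→Machine M7, Pioneer→Machine M3, Umbra→Machine M4 = 317 min.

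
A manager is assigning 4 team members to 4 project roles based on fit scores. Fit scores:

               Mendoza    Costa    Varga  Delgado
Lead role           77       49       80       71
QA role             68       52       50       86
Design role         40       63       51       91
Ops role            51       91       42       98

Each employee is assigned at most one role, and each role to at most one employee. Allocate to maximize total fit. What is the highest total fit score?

Optimal: Mendoza→QA role (68 pts), Costa→Ops role (91 pts), Varga→Lead role (80 pts), Delgado→Design role (91 pts) — total 68+91+80+91 = 330 pts.
Column-greedy (each role in turn goes to its best remaining employee) gives 280 pts, worse by 50.
Next-best assignment: Mendoza→Lead role, Costa→Ops role, Varga→QA role, Delgado→Design role = 309 pts.
Swapping Mendoza↔Costa (Mendoza→Ops role 51 pts, Costa→QA role 52 pts) loses 56.

Maximum total: 330 pts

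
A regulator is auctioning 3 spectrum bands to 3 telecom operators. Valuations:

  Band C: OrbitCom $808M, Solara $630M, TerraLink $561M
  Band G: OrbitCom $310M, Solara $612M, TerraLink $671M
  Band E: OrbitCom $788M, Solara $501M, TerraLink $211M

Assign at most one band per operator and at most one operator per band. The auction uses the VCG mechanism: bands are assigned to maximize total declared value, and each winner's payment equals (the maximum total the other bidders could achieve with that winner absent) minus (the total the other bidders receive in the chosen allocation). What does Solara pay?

Solara pays $20M.

Efficient allocation: OrbitCom→Band E ($788M), Solara→Band C ($630M), TerraLink→Band G ($671M); total welfare W = $2089M.
Solara receives Band C at value $630M, so the others get W − 630 = $1459M.
Without Solara: best allocation of the remaining 2 bidders over all 3 bands is OrbitCom→Band C ($808M), TerraLink→Band G ($671M), total $1479M.
VCG payment = (others' best without Solara) − (others' welfare with Solara) = 1479 − 1459 = $20M.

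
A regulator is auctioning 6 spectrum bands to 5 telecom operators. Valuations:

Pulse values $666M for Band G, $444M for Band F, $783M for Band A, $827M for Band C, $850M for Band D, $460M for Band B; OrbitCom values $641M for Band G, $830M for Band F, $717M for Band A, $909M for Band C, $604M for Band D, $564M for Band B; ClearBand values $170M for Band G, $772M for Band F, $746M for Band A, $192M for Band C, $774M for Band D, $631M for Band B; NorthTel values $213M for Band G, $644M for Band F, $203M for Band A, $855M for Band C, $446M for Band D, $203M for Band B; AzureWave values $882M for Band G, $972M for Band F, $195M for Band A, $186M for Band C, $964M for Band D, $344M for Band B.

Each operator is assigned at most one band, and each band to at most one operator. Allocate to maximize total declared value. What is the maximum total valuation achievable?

Optimal: Pulse→Band D ($850M), OrbitCom→Band F ($830M), ClearBand→Band A ($746M), NorthTel→Band C ($855M), AzureWave→Band G ($882M) — total 850+830+746+855+882 = $4163M.
Next-best assignment: Pulse→Band A, OrbitCom→Band F, ClearBand→Band D, NorthTel→Band C, AzureWave→Band G = $4124M.
Checked against all permutations: $4163M is optimal.

Maximum total: $4163M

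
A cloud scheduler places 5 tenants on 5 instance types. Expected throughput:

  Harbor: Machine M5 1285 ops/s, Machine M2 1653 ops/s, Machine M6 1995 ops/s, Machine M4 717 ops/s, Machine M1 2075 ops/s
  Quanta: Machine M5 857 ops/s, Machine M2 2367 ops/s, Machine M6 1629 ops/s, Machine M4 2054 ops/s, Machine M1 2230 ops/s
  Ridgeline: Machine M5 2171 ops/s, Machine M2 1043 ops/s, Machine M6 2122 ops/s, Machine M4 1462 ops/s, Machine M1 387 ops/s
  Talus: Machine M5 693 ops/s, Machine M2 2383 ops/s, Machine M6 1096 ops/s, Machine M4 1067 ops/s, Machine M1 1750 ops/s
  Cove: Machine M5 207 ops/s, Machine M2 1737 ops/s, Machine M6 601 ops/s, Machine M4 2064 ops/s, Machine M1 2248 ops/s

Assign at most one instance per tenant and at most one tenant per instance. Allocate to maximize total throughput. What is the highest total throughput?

Max total: 10851 ops/s

Optimal: Harbor→Machine M6 (1995 ops/s), Quanta→Machine M4 (2054 ops/s), Ridgeline→Machine M5 (2171 ops/s), Talus→Machine M2 (2383 ops/s), Cove→Machine M1 (2248 ops/s) — total 1995+2054+2171+2383+2248 = 10851 ops/s.
Row-greedy (each tenant in turn takes its best remaining instance) gives 9773 ops/s, worse by 1078.
Next-best assignment: Harbor→Machine M6, Quanta→Machine M1, Ridgeline→Machine M5, Talus→Machine M2, Cove→Machine M4 = 10843 ops/s.
Checked against all permutations: 10851 ops/s is optimal.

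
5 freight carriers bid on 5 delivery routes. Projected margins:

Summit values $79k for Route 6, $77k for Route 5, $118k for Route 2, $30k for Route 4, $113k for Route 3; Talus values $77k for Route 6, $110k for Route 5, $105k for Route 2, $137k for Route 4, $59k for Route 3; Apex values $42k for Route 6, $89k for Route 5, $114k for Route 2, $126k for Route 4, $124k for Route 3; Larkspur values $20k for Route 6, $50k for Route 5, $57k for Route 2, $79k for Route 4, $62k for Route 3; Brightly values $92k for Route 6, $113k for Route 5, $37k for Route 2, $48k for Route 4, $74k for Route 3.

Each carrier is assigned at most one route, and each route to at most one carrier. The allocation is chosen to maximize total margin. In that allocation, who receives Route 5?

Talus receives Route 5.

Optimal: Summit→Route 2 ($118k), Talus→Route 5 ($110k), Apex→Route 3 ($124k), Larkspur→Route 4 ($79k), Brightly→Route 6 ($92k) — total 118+110+124+79+92 = $523k.
Row-greedy (each carrier in turn takes its best remaining route) gives $521k, worse by 2.
Swapping Brightly↔Larkspur (Brightly→Route 4 $48k, Larkspur→Route 6 $20k) loses 103.
No other one-to-one assignment exceeds $523k.
Talus's own top route is Route 4 ($137k), but forcing Talus→Route 4 and reassigning the rest optimally gives only $521k — worse by 2.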